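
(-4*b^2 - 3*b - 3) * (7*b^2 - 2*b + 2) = -28*b^4 - 13*b^3 - 23*b^2 - 6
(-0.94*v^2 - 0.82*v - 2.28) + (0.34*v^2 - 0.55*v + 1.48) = -0.6*v^2 - 1.37*v - 0.8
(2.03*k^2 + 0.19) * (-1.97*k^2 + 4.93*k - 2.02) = -3.9991*k^4 + 10.0079*k^3 - 4.4749*k^2 + 0.9367*k - 0.3838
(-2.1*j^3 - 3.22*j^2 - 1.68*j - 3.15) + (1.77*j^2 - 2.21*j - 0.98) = -2.1*j^3 - 1.45*j^2 - 3.89*j - 4.13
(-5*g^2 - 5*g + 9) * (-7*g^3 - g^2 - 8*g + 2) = 35*g^5 + 40*g^4 - 18*g^3 + 21*g^2 - 82*g + 18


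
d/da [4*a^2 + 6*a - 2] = 8*a + 6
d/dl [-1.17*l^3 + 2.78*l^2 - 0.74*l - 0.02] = -3.51*l^2 + 5.56*l - 0.74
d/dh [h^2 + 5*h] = 2*h + 5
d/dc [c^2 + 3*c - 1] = 2*c + 3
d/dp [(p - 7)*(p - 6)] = 2*p - 13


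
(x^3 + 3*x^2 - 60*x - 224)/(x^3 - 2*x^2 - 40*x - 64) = (x + 7)/(x + 2)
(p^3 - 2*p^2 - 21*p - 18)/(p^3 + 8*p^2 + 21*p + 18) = (p^2 - 5*p - 6)/(p^2 + 5*p + 6)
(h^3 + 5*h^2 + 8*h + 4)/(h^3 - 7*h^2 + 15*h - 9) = (h^3 + 5*h^2 + 8*h + 4)/(h^3 - 7*h^2 + 15*h - 9)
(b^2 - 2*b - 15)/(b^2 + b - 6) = (b - 5)/(b - 2)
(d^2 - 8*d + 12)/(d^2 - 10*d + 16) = (d - 6)/(d - 8)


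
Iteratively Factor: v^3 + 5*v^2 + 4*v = (v + 4)*(v^2 + v) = (v + 1)*(v + 4)*(v)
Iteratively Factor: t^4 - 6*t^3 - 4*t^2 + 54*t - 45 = (t - 1)*(t^3 - 5*t^2 - 9*t + 45) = (t - 5)*(t - 1)*(t^2 - 9) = (t - 5)*(t - 1)*(t + 3)*(t - 3)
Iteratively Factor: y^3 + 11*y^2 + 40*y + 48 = (y + 4)*(y^2 + 7*y + 12) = (y + 3)*(y + 4)*(y + 4)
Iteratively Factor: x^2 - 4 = (x - 2)*(x + 2)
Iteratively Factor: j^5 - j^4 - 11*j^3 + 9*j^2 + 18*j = (j)*(j^4 - j^3 - 11*j^2 + 9*j + 18) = j*(j + 1)*(j^3 - 2*j^2 - 9*j + 18) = j*(j - 3)*(j + 1)*(j^2 + j - 6) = j*(j - 3)*(j - 2)*(j + 1)*(j + 3)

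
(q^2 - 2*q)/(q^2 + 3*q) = (q - 2)/(q + 3)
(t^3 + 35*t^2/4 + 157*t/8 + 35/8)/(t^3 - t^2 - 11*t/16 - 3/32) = 4*(2*t^2 + 17*t + 35)/(8*t^2 - 10*t - 3)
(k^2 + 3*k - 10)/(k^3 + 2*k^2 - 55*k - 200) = (k - 2)/(k^2 - 3*k - 40)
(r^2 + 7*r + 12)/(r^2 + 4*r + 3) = (r + 4)/(r + 1)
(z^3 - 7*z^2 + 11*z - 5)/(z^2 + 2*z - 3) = (z^2 - 6*z + 5)/(z + 3)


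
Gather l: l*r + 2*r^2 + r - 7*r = l*r + 2*r^2 - 6*r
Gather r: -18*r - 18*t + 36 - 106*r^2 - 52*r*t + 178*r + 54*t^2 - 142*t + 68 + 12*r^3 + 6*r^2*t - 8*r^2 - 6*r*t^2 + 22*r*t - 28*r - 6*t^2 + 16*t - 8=12*r^3 + r^2*(6*t - 114) + r*(-6*t^2 - 30*t + 132) + 48*t^2 - 144*t + 96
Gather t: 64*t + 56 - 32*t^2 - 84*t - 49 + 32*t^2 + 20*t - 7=0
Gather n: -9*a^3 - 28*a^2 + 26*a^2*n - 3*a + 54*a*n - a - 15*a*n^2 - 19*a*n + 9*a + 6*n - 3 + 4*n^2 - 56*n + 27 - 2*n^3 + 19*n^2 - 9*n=-9*a^3 - 28*a^2 + 5*a - 2*n^3 + n^2*(23 - 15*a) + n*(26*a^2 + 35*a - 59) + 24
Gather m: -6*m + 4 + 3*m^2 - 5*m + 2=3*m^2 - 11*m + 6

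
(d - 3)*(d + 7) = d^2 + 4*d - 21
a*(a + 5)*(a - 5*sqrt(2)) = a^3 - 5*sqrt(2)*a^2 + 5*a^2 - 25*sqrt(2)*a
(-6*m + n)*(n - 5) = -6*m*n + 30*m + n^2 - 5*n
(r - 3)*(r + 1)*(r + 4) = r^3 + 2*r^2 - 11*r - 12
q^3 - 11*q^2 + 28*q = q*(q - 7)*(q - 4)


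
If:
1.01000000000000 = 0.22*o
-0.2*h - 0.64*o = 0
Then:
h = -14.69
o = 4.59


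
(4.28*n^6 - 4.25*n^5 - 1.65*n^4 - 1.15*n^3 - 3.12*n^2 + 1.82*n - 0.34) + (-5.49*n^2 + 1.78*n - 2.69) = 4.28*n^6 - 4.25*n^5 - 1.65*n^4 - 1.15*n^3 - 8.61*n^2 + 3.6*n - 3.03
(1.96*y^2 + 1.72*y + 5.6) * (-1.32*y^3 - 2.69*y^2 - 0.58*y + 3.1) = -2.5872*y^5 - 7.5428*y^4 - 13.1556*y^3 - 9.9856*y^2 + 2.084*y + 17.36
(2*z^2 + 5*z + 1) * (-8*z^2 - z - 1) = -16*z^4 - 42*z^3 - 15*z^2 - 6*z - 1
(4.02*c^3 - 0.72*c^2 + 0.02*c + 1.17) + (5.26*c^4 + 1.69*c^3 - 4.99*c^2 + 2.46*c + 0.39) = 5.26*c^4 + 5.71*c^3 - 5.71*c^2 + 2.48*c + 1.56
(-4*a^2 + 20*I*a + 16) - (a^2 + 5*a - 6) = -5*a^2 - 5*a + 20*I*a + 22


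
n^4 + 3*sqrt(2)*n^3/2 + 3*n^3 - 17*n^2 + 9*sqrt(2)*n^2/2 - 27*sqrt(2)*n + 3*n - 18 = (n - 3)*(n + 6)*(n + sqrt(2)/2)*(n + sqrt(2))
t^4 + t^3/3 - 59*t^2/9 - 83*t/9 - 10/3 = (t - 3)*(t + 2/3)*(t + 1)*(t + 5/3)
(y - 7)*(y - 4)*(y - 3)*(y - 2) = y^4 - 16*y^3 + 89*y^2 - 206*y + 168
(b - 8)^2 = b^2 - 16*b + 64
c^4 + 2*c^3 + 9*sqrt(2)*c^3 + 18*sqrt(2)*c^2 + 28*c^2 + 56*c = c*(c + 2)*(c + 2*sqrt(2))*(c + 7*sqrt(2))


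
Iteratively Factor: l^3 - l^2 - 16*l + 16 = (l - 1)*(l^2 - 16) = (l - 1)*(l + 4)*(l - 4)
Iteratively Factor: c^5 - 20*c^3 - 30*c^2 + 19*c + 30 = (c + 1)*(c^4 - c^3 - 19*c^2 - 11*c + 30) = (c - 5)*(c + 1)*(c^3 + 4*c^2 + c - 6) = (c - 5)*(c - 1)*(c + 1)*(c^2 + 5*c + 6) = (c - 5)*(c - 1)*(c + 1)*(c + 3)*(c + 2)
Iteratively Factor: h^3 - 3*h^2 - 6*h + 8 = (h - 1)*(h^2 - 2*h - 8) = (h - 1)*(h + 2)*(h - 4)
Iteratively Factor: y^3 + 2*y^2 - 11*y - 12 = (y + 4)*(y^2 - 2*y - 3) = (y - 3)*(y + 4)*(y + 1)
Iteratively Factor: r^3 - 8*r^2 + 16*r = (r - 4)*(r^2 - 4*r) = r*(r - 4)*(r - 4)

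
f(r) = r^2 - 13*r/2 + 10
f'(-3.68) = -13.86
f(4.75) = 1.69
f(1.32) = 3.16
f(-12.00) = 232.00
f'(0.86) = -4.78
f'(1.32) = -3.86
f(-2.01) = 27.11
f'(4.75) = 3.00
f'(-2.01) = -10.52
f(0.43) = 7.39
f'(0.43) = -5.64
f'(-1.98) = -10.46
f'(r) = 2*r - 13/2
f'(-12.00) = -30.50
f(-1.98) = 26.79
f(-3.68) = 47.46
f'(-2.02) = -10.54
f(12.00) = 76.00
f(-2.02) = 27.21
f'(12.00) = 17.50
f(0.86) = 5.15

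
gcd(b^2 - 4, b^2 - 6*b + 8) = b - 2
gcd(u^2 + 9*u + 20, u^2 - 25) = u + 5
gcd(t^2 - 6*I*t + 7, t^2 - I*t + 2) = t + I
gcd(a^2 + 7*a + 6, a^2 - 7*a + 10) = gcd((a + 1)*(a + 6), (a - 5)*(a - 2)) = 1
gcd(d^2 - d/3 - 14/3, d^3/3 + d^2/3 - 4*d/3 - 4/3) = d + 2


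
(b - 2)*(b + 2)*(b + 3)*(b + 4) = b^4 + 7*b^3 + 8*b^2 - 28*b - 48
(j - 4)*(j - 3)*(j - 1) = j^3 - 8*j^2 + 19*j - 12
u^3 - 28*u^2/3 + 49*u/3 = u*(u - 7)*(u - 7/3)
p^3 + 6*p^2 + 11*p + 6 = (p + 1)*(p + 2)*(p + 3)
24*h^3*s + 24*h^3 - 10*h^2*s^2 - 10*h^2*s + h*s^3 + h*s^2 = (-6*h + s)*(-4*h + s)*(h*s + h)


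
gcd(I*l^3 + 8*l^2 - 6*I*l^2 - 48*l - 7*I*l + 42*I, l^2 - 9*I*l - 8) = l - I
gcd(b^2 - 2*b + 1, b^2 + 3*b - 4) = b - 1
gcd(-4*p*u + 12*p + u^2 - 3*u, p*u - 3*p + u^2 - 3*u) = u - 3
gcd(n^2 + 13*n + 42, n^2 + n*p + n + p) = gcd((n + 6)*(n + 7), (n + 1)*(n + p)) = 1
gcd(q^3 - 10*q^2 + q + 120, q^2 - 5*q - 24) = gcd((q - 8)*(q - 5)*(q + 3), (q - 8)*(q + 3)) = q^2 - 5*q - 24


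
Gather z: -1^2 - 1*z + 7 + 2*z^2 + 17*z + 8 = 2*z^2 + 16*z + 14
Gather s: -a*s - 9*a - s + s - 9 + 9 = -a*s - 9*a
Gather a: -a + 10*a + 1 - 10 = 9*a - 9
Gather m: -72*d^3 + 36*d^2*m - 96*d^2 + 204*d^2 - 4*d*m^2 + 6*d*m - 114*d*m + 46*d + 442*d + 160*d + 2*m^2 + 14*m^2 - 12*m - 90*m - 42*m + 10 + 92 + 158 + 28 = -72*d^3 + 108*d^2 + 648*d + m^2*(16 - 4*d) + m*(36*d^2 - 108*d - 144) + 288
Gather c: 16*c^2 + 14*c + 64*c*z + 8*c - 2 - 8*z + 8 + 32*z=16*c^2 + c*(64*z + 22) + 24*z + 6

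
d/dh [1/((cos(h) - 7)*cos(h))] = (2*cos(h) - 7)*sin(h)/((cos(h) - 7)^2*cos(h)^2)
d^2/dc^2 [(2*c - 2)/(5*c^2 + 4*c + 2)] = 4*((1 - 15*c)*(5*c^2 + 4*c + 2) + 4*(c - 1)*(5*c + 2)^2)/(5*c^2 + 4*c + 2)^3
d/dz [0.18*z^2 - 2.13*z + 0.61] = 0.36*z - 2.13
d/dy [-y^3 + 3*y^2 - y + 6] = -3*y^2 + 6*y - 1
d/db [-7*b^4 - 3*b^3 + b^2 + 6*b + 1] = -28*b^3 - 9*b^2 + 2*b + 6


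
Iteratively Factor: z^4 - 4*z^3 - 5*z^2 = (z)*(z^3 - 4*z^2 - 5*z) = z*(z + 1)*(z^2 - 5*z) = z^2*(z + 1)*(z - 5)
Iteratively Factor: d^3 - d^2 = (d)*(d^2 - d) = d*(d - 1)*(d)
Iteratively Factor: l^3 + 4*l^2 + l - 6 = (l + 2)*(l^2 + 2*l - 3) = (l + 2)*(l + 3)*(l - 1)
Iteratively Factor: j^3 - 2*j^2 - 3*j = (j - 3)*(j^2 + j) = j*(j - 3)*(j + 1)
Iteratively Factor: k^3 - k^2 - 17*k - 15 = (k + 3)*(k^2 - 4*k - 5) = (k + 1)*(k + 3)*(k - 5)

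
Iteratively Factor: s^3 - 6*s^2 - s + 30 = (s - 5)*(s^2 - s - 6) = (s - 5)*(s - 3)*(s + 2)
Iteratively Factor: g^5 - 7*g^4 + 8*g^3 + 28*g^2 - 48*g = (g + 2)*(g^4 - 9*g^3 + 26*g^2 - 24*g) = (g - 2)*(g + 2)*(g^3 - 7*g^2 + 12*g) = (g - 3)*(g - 2)*(g + 2)*(g^2 - 4*g) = g*(g - 3)*(g - 2)*(g + 2)*(g - 4)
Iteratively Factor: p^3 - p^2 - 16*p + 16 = (p - 1)*(p^2 - 16) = (p - 1)*(p + 4)*(p - 4)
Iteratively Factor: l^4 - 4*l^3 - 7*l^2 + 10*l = (l + 2)*(l^3 - 6*l^2 + 5*l) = (l - 1)*(l + 2)*(l^2 - 5*l) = (l - 5)*(l - 1)*(l + 2)*(l)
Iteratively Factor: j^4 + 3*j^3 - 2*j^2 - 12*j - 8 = (j - 2)*(j^3 + 5*j^2 + 8*j + 4) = (j - 2)*(j + 2)*(j^2 + 3*j + 2) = (j - 2)*(j + 2)^2*(j + 1)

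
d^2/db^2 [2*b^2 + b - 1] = 4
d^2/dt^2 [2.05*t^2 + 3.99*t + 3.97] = 4.10000000000000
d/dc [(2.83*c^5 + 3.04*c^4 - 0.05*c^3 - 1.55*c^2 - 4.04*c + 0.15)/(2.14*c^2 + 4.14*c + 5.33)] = (18.1686*c^6 + 59.876*c^5 + 113.0693*c^4 + 64.3988*c^3 + 1.4291*c^2 - 17.165*c - 22.1542)/(4.5796*c^4 + 17.7192*c^3 + 39.952*c^2 + 44.1324*c + 28.4089)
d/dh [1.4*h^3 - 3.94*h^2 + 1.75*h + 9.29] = 4.2*h^2 - 7.88*h + 1.75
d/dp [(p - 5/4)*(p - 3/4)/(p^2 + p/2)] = 5*(16*p^2 - 12*p - 3)/(8*p^2*(4*p^2 + 4*p + 1))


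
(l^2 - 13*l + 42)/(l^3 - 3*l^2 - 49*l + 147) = (l - 6)/(l^2 + 4*l - 21)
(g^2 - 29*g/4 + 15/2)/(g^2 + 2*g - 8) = (4*g^2 - 29*g + 30)/(4*(g^2 + 2*g - 8))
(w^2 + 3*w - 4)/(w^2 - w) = (w + 4)/w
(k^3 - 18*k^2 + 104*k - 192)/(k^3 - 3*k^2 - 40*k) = (k^2 - 10*k + 24)/(k*(k + 5))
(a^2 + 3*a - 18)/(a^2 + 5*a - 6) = (a - 3)/(a - 1)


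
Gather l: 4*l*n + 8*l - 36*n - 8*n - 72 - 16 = l*(4*n + 8) - 44*n - 88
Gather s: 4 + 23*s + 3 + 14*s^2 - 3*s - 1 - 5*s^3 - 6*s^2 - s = -5*s^3 + 8*s^2 + 19*s + 6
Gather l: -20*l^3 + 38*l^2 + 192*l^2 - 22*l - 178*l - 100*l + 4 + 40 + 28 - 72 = -20*l^3 + 230*l^2 - 300*l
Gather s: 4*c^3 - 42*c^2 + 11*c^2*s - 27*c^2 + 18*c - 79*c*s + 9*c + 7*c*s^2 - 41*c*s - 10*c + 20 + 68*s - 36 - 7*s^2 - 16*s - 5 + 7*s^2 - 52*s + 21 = 4*c^3 - 69*c^2 + 7*c*s^2 + 17*c + s*(11*c^2 - 120*c)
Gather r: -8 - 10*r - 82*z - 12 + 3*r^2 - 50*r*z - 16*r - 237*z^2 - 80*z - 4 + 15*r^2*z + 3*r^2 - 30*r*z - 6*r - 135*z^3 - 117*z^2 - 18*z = r^2*(15*z + 6) + r*(-80*z - 32) - 135*z^3 - 354*z^2 - 180*z - 24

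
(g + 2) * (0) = 0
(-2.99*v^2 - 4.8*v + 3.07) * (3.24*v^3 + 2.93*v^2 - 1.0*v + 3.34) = -9.6876*v^5 - 24.3127*v^4 - 1.1272*v^3 + 3.8085*v^2 - 19.102*v + 10.2538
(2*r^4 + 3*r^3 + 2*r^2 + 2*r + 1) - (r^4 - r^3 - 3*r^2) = r^4 + 4*r^3 + 5*r^2 + 2*r + 1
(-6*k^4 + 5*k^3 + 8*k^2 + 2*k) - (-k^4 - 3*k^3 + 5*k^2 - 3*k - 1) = -5*k^4 + 8*k^3 + 3*k^2 + 5*k + 1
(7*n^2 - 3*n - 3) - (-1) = 7*n^2 - 3*n - 2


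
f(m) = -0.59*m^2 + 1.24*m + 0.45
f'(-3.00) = 4.78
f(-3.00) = -8.58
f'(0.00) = 1.24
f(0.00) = 0.45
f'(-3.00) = 4.78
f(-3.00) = -8.58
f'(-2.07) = 3.68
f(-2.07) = -4.64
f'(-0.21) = 1.49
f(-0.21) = 0.16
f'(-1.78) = 3.34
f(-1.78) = -3.63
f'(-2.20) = 3.84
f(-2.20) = -5.13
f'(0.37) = 0.80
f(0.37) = 0.83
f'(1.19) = -0.16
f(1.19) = 1.09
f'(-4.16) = 6.15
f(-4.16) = -14.92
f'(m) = 1.24 - 1.18*m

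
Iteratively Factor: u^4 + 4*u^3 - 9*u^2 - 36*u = (u)*(u^3 + 4*u^2 - 9*u - 36) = u*(u + 3)*(u^2 + u - 12) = u*(u + 3)*(u + 4)*(u - 3)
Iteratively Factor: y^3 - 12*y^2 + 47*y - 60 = (y - 5)*(y^2 - 7*y + 12) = (y - 5)*(y - 4)*(y - 3)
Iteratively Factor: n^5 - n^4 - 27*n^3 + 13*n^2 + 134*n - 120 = (n - 2)*(n^4 + n^3 - 25*n^2 - 37*n + 60) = (n - 5)*(n - 2)*(n^3 + 6*n^2 + 5*n - 12) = (n - 5)*(n - 2)*(n + 4)*(n^2 + 2*n - 3) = (n - 5)*(n - 2)*(n + 3)*(n + 4)*(n - 1)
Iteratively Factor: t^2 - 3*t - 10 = (t - 5)*(t + 2)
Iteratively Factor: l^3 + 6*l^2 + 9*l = (l)*(l^2 + 6*l + 9) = l*(l + 3)*(l + 3)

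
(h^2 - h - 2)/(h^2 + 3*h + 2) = (h - 2)/(h + 2)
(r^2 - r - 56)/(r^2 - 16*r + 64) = (r + 7)/(r - 8)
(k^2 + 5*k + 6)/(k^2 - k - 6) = (k + 3)/(k - 3)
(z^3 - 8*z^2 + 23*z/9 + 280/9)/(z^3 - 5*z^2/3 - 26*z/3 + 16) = (z^2 - 16*z/3 - 35/3)/(z^2 + z - 6)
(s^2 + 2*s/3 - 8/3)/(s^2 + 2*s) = (s - 4/3)/s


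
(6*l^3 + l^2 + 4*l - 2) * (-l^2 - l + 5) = -6*l^5 - 7*l^4 + 25*l^3 + 3*l^2 + 22*l - 10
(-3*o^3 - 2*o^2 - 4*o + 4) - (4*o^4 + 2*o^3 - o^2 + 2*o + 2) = -4*o^4 - 5*o^3 - o^2 - 6*o + 2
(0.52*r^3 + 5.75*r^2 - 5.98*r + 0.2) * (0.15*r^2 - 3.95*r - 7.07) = 0.078*r^5 - 1.1915*r^4 - 27.2859*r^3 - 17.0015*r^2 + 41.4886*r - 1.414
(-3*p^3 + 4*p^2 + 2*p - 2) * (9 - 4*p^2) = 12*p^5 - 16*p^4 - 35*p^3 + 44*p^2 + 18*p - 18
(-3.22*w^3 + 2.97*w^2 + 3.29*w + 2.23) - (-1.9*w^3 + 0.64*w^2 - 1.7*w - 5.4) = -1.32*w^3 + 2.33*w^2 + 4.99*w + 7.63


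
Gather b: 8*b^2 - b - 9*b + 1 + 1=8*b^2 - 10*b + 2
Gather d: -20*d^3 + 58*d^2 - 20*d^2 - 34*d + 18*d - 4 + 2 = -20*d^3 + 38*d^2 - 16*d - 2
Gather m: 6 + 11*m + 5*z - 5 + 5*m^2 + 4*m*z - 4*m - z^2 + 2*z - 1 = 5*m^2 + m*(4*z + 7) - z^2 + 7*z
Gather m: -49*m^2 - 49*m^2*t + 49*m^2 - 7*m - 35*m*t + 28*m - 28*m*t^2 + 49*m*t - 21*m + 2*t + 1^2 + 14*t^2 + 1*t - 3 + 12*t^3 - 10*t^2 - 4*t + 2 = -49*m^2*t + m*(-28*t^2 + 14*t) + 12*t^3 + 4*t^2 - t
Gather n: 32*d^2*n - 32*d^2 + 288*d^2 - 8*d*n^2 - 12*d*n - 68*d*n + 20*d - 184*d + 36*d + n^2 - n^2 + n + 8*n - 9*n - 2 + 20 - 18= 256*d^2 - 8*d*n^2 - 128*d + n*(32*d^2 - 80*d)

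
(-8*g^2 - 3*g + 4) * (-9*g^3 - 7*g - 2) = 72*g^5 + 27*g^4 + 20*g^3 + 37*g^2 - 22*g - 8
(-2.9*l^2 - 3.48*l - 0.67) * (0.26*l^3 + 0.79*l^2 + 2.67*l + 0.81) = -0.754*l^5 - 3.1958*l^4 - 10.6664*l^3 - 12.1699*l^2 - 4.6077*l - 0.5427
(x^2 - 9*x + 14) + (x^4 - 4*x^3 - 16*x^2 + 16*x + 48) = x^4 - 4*x^3 - 15*x^2 + 7*x + 62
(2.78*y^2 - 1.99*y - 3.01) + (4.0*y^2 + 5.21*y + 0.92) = 6.78*y^2 + 3.22*y - 2.09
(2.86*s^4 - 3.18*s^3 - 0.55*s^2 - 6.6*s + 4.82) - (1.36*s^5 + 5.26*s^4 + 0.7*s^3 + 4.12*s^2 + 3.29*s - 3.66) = -1.36*s^5 - 2.4*s^4 - 3.88*s^3 - 4.67*s^2 - 9.89*s + 8.48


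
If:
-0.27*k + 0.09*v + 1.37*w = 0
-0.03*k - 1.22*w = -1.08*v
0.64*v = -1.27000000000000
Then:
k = -8.51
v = -1.98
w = -1.55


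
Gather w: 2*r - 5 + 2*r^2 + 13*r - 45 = 2*r^2 + 15*r - 50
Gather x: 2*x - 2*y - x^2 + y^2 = -x^2 + 2*x + y^2 - 2*y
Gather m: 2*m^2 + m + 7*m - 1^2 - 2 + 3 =2*m^2 + 8*m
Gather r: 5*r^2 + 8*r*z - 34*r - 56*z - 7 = 5*r^2 + r*(8*z - 34) - 56*z - 7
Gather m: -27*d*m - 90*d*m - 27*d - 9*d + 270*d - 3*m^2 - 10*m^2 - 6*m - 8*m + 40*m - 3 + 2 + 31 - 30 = 234*d - 13*m^2 + m*(26 - 117*d)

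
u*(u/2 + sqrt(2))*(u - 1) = u^3/2 - u^2/2 + sqrt(2)*u^2 - sqrt(2)*u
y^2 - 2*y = y*(y - 2)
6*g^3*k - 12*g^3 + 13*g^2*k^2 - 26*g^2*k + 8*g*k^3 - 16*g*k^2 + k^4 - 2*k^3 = (g + k)^2*(6*g + k)*(k - 2)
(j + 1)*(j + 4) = j^2 + 5*j + 4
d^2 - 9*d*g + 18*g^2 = (d - 6*g)*(d - 3*g)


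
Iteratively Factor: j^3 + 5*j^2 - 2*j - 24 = (j + 3)*(j^2 + 2*j - 8) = (j - 2)*(j + 3)*(j + 4)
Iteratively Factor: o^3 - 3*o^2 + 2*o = (o - 2)*(o^2 - o) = o*(o - 2)*(o - 1)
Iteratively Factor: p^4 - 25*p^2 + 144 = (p - 3)*(p^3 + 3*p^2 - 16*p - 48) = (p - 3)*(p + 4)*(p^2 - p - 12) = (p - 4)*(p - 3)*(p + 4)*(p + 3)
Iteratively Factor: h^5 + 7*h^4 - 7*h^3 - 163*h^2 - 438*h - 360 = (h + 4)*(h^4 + 3*h^3 - 19*h^2 - 87*h - 90) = (h + 2)*(h + 4)*(h^3 + h^2 - 21*h - 45) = (h + 2)*(h + 3)*(h + 4)*(h^2 - 2*h - 15) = (h + 2)*(h + 3)^2*(h + 4)*(h - 5)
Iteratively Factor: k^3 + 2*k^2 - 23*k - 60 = (k - 5)*(k^2 + 7*k + 12) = (k - 5)*(k + 3)*(k + 4)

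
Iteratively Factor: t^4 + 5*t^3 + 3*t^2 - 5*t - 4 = (t + 4)*(t^3 + t^2 - t - 1) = (t + 1)*(t + 4)*(t^2 - 1) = (t - 1)*(t + 1)*(t + 4)*(t + 1)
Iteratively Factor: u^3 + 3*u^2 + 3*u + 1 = (u + 1)*(u^2 + 2*u + 1) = (u + 1)^2*(u + 1)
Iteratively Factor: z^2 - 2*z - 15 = (z + 3)*(z - 5)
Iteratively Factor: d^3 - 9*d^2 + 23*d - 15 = (d - 1)*(d^2 - 8*d + 15) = (d - 5)*(d - 1)*(d - 3)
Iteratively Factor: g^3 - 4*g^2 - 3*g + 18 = (g - 3)*(g^2 - g - 6) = (g - 3)*(g + 2)*(g - 3)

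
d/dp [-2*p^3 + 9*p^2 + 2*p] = -6*p^2 + 18*p + 2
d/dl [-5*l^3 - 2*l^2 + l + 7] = -15*l^2 - 4*l + 1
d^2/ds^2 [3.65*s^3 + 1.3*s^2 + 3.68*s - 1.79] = 21.9*s + 2.6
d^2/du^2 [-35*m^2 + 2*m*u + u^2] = 2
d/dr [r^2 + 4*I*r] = 2*r + 4*I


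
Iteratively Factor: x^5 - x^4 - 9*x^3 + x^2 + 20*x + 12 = (x - 2)*(x^4 + x^3 - 7*x^2 - 13*x - 6) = (x - 2)*(x + 1)*(x^3 - 7*x - 6) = (x - 2)*(x + 1)^2*(x^2 - x - 6) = (x - 3)*(x - 2)*(x + 1)^2*(x + 2)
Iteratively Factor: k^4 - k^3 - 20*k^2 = (k - 5)*(k^3 + 4*k^2) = (k - 5)*(k + 4)*(k^2) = k*(k - 5)*(k + 4)*(k)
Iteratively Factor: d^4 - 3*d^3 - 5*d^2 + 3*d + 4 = (d + 1)*(d^3 - 4*d^2 - d + 4) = (d + 1)^2*(d^2 - 5*d + 4) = (d - 4)*(d + 1)^2*(d - 1)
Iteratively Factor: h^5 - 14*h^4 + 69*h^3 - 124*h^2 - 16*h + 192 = (h - 3)*(h^4 - 11*h^3 + 36*h^2 - 16*h - 64) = (h - 4)*(h - 3)*(h^3 - 7*h^2 + 8*h + 16) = (h - 4)^2*(h - 3)*(h^2 - 3*h - 4) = (h - 4)^3*(h - 3)*(h + 1)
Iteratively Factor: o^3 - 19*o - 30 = (o - 5)*(o^2 + 5*o + 6) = (o - 5)*(o + 2)*(o + 3)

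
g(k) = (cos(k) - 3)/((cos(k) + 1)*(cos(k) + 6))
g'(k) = (cos(k) - 3)*sin(k)/((cos(k) + 1)*(cos(k) + 6)^2) + (cos(k) - 3)*sin(k)/((cos(k) + 1)^2*(cos(k) + 6)) - sin(k)/((cos(k) + 1)*(cos(k) + 6))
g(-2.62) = -5.67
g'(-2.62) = 22.51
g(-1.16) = -0.29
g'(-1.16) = 0.33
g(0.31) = -0.15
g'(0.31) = -0.05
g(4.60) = -0.60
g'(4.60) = 0.96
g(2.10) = -1.29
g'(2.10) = -2.77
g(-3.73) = -4.41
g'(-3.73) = -15.66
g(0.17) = -0.15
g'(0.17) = -0.03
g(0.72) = -0.19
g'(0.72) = -0.15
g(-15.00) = -2.99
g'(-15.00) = 8.97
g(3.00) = -79.58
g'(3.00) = -1127.26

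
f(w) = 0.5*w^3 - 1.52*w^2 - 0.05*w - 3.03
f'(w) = 1.5*w^2 - 3.04*w - 0.05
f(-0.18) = -3.07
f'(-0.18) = 0.55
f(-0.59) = -3.63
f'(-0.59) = 2.27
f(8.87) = 225.87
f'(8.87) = 91.00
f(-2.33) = -17.49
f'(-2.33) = 15.18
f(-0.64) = -3.75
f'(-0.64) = 2.51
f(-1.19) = -5.97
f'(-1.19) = 5.69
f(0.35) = -3.21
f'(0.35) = -0.93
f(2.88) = -3.84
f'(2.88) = 3.64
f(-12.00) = -1085.31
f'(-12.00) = 252.43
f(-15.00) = -2031.78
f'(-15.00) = 383.05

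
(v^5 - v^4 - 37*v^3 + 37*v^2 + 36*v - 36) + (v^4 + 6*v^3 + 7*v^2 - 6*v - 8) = v^5 - 31*v^3 + 44*v^2 + 30*v - 44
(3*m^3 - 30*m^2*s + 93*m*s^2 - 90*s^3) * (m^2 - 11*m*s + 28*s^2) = 3*m^5 - 63*m^4*s + 507*m^3*s^2 - 1953*m^2*s^3 + 3594*m*s^4 - 2520*s^5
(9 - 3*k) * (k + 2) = -3*k^2 + 3*k + 18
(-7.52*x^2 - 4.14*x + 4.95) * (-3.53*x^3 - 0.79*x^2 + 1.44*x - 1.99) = 26.5456*x^5 + 20.555*x^4 - 25.0317*x^3 + 5.0927*x^2 + 15.3666*x - 9.8505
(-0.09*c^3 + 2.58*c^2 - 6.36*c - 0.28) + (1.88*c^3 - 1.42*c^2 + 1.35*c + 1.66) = 1.79*c^3 + 1.16*c^2 - 5.01*c + 1.38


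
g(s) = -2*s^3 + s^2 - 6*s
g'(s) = -6*s^2 + 2*s - 6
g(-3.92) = 159.36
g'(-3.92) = -106.04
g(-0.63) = 4.68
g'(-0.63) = -9.64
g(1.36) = -11.34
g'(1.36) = -14.38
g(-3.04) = 83.67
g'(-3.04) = -67.53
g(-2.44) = 49.65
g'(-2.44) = -46.60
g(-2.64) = 59.61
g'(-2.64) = -53.10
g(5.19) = -283.80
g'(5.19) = -157.24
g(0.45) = -2.68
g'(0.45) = -6.32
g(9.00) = -1431.00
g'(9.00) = -474.00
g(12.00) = -3384.00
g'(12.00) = -846.00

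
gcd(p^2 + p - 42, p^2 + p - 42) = p^2 + p - 42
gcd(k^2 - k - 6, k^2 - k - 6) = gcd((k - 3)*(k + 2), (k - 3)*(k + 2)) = k^2 - k - 6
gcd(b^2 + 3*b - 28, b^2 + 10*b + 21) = b + 7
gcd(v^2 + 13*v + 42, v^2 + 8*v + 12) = v + 6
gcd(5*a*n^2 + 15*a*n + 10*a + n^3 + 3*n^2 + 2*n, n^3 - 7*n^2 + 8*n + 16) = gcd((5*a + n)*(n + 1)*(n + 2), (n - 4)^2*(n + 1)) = n + 1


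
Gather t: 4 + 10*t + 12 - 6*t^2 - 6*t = -6*t^2 + 4*t + 16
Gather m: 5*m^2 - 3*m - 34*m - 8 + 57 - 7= 5*m^2 - 37*m + 42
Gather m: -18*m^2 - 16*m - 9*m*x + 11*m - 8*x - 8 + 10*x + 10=-18*m^2 + m*(-9*x - 5) + 2*x + 2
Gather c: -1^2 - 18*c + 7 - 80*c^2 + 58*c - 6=-80*c^2 + 40*c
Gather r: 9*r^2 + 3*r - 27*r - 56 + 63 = 9*r^2 - 24*r + 7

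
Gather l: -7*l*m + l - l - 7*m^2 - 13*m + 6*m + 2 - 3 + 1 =-7*l*m - 7*m^2 - 7*m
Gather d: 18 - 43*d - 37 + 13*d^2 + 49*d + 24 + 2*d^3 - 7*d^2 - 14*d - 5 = 2*d^3 + 6*d^2 - 8*d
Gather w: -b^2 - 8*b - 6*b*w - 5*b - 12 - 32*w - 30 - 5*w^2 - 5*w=-b^2 - 13*b - 5*w^2 + w*(-6*b - 37) - 42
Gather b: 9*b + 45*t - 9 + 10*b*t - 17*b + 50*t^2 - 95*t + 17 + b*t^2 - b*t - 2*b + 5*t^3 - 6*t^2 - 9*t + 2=b*(t^2 + 9*t - 10) + 5*t^3 + 44*t^2 - 59*t + 10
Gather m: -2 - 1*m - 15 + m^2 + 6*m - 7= m^2 + 5*m - 24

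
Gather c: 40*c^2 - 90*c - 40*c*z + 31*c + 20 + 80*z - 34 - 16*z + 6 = 40*c^2 + c*(-40*z - 59) + 64*z - 8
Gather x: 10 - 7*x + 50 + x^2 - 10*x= x^2 - 17*x + 60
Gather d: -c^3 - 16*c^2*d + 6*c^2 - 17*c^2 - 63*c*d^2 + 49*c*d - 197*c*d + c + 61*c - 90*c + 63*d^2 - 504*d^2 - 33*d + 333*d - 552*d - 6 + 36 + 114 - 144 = -c^3 - 11*c^2 - 28*c + d^2*(-63*c - 441) + d*(-16*c^2 - 148*c - 252)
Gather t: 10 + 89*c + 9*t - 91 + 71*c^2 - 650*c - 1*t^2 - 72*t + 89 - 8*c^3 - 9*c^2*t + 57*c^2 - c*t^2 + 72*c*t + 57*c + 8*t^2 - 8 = -8*c^3 + 128*c^2 - 504*c + t^2*(7 - c) + t*(-9*c^2 + 72*c - 63)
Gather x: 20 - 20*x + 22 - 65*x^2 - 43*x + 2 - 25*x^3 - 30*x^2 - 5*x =-25*x^3 - 95*x^2 - 68*x + 44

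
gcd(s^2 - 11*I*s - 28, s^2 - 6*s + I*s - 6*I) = 1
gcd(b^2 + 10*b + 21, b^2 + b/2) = 1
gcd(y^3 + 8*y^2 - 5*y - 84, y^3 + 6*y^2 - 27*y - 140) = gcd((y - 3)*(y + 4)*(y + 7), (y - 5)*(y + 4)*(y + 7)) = y^2 + 11*y + 28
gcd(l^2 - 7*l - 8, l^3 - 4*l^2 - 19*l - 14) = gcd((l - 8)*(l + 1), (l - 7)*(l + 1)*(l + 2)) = l + 1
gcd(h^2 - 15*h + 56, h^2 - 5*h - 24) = h - 8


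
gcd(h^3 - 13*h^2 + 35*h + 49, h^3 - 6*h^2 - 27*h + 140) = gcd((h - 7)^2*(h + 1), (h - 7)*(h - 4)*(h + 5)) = h - 7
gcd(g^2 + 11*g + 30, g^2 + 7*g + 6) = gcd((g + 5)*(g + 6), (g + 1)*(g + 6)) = g + 6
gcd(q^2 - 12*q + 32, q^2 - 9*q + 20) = q - 4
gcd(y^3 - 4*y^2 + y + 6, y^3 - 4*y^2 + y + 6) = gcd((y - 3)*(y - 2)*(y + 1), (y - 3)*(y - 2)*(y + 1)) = y^3 - 4*y^2 + y + 6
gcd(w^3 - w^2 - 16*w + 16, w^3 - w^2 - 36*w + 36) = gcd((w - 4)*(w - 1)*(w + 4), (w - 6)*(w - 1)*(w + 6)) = w - 1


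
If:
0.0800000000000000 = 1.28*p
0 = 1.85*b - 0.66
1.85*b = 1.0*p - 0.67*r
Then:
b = 0.36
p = 0.06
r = -0.89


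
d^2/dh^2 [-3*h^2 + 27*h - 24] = -6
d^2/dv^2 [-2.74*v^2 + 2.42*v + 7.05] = -5.48000000000000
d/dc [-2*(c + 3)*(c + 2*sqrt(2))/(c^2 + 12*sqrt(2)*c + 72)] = 2*(-10*sqrt(2)*c^2 + 3*c^2 - 144*c + 12*sqrt(2)*c - 144*sqrt(2) - 72)/(c^4 + 24*sqrt(2)*c^3 + 432*c^2 + 1728*sqrt(2)*c + 5184)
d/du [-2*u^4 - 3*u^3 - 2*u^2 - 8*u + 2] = -8*u^3 - 9*u^2 - 4*u - 8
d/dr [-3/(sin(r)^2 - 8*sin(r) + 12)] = 6*(sin(r) - 4)*cos(r)/(sin(r)^2 - 8*sin(r) + 12)^2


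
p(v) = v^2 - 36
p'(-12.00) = -24.00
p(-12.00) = 108.00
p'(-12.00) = -24.00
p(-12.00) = 108.00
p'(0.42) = 0.84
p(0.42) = -35.82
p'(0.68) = 1.36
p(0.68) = -35.54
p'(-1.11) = -2.22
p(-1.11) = -34.77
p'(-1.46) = -2.92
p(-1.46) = -33.87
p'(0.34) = 0.68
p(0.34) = -35.88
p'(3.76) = 7.52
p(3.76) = -21.86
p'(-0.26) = -0.52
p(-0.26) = -35.93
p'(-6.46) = -12.92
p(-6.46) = 5.73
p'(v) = 2*v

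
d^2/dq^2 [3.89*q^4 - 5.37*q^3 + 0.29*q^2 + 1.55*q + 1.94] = 46.68*q^2 - 32.22*q + 0.58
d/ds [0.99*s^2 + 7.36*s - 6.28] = 1.98*s + 7.36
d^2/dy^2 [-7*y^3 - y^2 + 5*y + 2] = -42*y - 2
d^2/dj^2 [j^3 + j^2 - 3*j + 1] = 6*j + 2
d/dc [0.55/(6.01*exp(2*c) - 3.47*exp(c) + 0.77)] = (1.9085 - 6.611*exp(c))*exp(c)/(6.01*exp(2*c) - 3.47*exp(c) + 0.77)^2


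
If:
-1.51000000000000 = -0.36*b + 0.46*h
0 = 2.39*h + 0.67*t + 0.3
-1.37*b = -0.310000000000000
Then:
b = 0.23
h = -3.11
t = 10.63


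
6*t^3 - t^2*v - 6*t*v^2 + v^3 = (-6*t + v)*(-t + v)*(t + v)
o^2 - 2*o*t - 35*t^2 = (o - 7*t)*(o + 5*t)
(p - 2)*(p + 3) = p^2 + p - 6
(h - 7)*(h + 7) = h^2 - 49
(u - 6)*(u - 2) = u^2 - 8*u + 12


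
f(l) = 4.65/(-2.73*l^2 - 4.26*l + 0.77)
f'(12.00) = 0.00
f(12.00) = -0.01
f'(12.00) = 0.00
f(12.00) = -0.01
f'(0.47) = 9.42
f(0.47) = -2.53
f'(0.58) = 5.03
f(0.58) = -1.78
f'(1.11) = 0.90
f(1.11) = -0.64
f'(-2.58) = -1.11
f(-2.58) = -0.73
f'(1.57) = 0.37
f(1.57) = -0.37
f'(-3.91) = -0.13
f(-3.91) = -0.19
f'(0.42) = 13.53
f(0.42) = -3.10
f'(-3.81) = -0.15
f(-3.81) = -0.21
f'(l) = 4.65*(5.46*l + 4.26)/(-2.73*l^2 - 4.26*l + 0.77)^2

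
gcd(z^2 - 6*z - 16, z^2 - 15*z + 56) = z - 8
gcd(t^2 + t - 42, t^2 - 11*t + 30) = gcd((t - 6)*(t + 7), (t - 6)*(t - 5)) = t - 6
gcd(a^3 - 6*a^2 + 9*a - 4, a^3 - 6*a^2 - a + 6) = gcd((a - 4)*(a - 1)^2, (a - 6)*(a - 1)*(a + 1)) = a - 1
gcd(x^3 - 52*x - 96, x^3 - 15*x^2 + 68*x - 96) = x - 8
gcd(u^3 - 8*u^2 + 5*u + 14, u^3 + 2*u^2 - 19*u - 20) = u + 1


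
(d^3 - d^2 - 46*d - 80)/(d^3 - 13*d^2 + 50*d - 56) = (d^3 - d^2 - 46*d - 80)/(d^3 - 13*d^2 + 50*d - 56)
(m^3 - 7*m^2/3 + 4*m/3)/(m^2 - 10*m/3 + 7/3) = m*(3*m - 4)/(3*m - 7)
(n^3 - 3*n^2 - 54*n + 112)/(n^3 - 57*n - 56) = (n - 2)/(n + 1)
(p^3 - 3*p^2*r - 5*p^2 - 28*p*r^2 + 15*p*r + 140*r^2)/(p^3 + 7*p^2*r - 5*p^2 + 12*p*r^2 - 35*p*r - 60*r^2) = (p - 7*r)/(p + 3*r)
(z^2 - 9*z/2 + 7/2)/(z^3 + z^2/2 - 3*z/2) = (2*z - 7)/(z*(2*z + 3))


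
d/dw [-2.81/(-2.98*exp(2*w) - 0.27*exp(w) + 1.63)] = (-16.7476*exp(w) - 0.7587)*exp(w)/(2.98*exp(2*w) + 0.27*exp(w) - 1.63)^2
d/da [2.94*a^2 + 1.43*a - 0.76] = 5.88*a + 1.43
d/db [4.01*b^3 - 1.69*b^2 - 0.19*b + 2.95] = 12.03*b^2 - 3.38*b - 0.19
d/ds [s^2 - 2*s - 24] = 2*s - 2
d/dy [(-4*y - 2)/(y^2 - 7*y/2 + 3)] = 4*(4*y^2 + 4*y - 19)/(4*y^4 - 28*y^3 + 73*y^2 - 84*y + 36)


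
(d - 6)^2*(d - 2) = d^3 - 14*d^2 + 60*d - 72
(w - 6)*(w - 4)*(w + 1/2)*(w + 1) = w^4 - 17*w^3/2 + 19*w^2/2 + 31*w + 12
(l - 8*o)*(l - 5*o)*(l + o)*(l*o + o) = l^4*o - 12*l^3*o^2 + l^3*o + 27*l^2*o^3 - 12*l^2*o^2 + 40*l*o^4 + 27*l*o^3 + 40*o^4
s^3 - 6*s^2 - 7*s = s*(s - 7)*(s + 1)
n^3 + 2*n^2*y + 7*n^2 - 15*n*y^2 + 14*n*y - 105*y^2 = (n + 7)*(n - 3*y)*(n + 5*y)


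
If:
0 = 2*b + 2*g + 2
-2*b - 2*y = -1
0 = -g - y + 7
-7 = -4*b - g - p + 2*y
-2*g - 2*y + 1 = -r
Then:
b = -15/4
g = 11/4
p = 111/4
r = 13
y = 17/4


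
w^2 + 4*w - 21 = (w - 3)*(w + 7)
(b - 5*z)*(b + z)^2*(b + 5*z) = b^4 + 2*b^3*z - 24*b^2*z^2 - 50*b*z^3 - 25*z^4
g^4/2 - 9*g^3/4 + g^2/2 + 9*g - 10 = (g/2 + 1)*(g - 5/2)*(g - 2)^2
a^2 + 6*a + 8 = (a + 2)*(a + 4)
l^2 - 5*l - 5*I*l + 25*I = (l - 5)*(l - 5*I)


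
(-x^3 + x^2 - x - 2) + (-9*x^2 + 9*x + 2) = -x^3 - 8*x^2 + 8*x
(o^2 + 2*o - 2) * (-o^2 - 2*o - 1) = -o^4 - 4*o^3 - 3*o^2 + 2*o + 2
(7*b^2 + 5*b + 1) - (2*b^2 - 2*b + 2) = 5*b^2 + 7*b - 1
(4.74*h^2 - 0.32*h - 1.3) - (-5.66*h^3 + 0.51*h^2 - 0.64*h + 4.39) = 5.66*h^3 + 4.23*h^2 + 0.32*h - 5.69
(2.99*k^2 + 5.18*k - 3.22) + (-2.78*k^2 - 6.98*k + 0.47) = 0.21*k^2 - 1.8*k - 2.75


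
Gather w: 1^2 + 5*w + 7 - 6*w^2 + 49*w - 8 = -6*w^2 + 54*w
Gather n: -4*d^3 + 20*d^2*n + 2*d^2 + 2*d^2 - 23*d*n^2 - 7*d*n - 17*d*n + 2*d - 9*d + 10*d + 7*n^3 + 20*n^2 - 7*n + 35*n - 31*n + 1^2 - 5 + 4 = -4*d^3 + 4*d^2 + 3*d + 7*n^3 + n^2*(20 - 23*d) + n*(20*d^2 - 24*d - 3)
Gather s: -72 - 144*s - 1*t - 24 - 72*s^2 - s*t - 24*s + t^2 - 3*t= -72*s^2 + s*(-t - 168) + t^2 - 4*t - 96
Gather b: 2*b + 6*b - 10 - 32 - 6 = 8*b - 48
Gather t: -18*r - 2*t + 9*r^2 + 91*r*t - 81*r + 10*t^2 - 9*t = 9*r^2 - 99*r + 10*t^2 + t*(91*r - 11)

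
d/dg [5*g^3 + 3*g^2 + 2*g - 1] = 15*g^2 + 6*g + 2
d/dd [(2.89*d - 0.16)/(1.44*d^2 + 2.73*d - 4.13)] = (-4.1616*d^2 + 0.4608*d - 11.4989)/(2.0736*d^4 + 7.8624*d^3 - 4.4415*d^2 - 22.5498*d + 17.0569)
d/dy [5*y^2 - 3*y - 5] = 10*y - 3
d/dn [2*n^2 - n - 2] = 4*n - 1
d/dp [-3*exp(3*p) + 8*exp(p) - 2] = (8 - 9*exp(2*p))*exp(p)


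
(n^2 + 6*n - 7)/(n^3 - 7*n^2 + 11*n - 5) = (n + 7)/(n^2 - 6*n + 5)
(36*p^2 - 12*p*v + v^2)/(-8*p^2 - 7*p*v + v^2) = (-36*p^2 + 12*p*v - v^2)/(8*p^2 + 7*p*v - v^2)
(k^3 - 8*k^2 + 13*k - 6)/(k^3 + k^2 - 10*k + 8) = (k^2 - 7*k + 6)/(k^2 + 2*k - 8)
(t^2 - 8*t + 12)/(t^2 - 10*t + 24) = (t - 2)/(t - 4)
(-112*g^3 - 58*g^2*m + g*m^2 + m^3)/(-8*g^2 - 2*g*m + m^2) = (56*g^2 + g*m - m^2)/(4*g - m)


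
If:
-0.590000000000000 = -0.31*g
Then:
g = 1.90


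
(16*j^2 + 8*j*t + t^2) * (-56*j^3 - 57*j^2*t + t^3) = -896*j^5 - 1360*j^4*t - 512*j^3*t^2 - 41*j^2*t^3 + 8*j*t^4 + t^5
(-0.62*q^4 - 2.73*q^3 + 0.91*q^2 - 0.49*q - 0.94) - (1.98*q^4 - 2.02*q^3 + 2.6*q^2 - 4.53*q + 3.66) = -2.6*q^4 - 0.71*q^3 - 1.69*q^2 + 4.04*q - 4.6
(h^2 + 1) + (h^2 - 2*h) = 2*h^2 - 2*h + 1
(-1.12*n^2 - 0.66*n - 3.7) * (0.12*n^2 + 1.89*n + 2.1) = -0.1344*n^4 - 2.196*n^3 - 4.0434*n^2 - 8.379*n - 7.77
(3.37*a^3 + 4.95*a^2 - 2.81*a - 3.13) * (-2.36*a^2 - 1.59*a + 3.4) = -7.9532*a^5 - 17.0403*a^4 + 10.2191*a^3 + 28.6847*a^2 - 4.5773*a - 10.642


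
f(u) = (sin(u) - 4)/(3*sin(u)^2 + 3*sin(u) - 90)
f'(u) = (-6*sin(u)*cos(u) - 3*cos(u))*(sin(u) - 4)/(3*sin(u)^2 + 3*sin(u) - 90)^2 + cos(u)/(3*sin(u)^2 + 3*sin(u) - 90) = (8*sin(u) + cos(u)^2 - 27)*cos(u)/(3*(sin(u)^2 + sin(u) - 30)^2)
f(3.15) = 0.04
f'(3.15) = 0.01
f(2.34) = 0.04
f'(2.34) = 0.01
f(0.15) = 0.04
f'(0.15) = -0.01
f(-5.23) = 0.04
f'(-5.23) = -0.00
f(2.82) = 0.04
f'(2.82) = 0.01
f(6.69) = 0.04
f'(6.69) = -0.01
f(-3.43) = 0.04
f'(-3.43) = 0.01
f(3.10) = 0.04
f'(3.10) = 0.01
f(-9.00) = 0.05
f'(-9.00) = 0.01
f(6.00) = 0.05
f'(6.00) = -0.00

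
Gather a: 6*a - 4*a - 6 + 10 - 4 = 2*a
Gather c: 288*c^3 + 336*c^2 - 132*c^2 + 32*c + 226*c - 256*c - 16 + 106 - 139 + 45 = 288*c^3 + 204*c^2 + 2*c - 4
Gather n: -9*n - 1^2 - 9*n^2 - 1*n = -9*n^2 - 10*n - 1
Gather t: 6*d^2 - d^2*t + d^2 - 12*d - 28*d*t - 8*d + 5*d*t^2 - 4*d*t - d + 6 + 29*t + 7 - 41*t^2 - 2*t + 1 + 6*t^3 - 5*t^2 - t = 7*d^2 - 21*d + 6*t^3 + t^2*(5*d - 46) + t*(-d^2 - 32*d + 26) + 14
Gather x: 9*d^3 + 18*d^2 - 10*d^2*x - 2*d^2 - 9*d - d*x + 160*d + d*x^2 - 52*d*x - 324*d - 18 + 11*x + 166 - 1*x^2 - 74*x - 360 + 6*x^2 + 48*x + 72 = 9*d^3 + 16*d^2 - 173*d + x^2*(d + 5) + x*(-10*d^2 - 53*d - 15) - 140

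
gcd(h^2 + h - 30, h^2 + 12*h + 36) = h + 6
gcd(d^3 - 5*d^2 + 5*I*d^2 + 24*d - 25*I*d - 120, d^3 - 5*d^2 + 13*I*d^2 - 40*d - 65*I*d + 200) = d^2 + d*(-5 + 8*I) - 40*I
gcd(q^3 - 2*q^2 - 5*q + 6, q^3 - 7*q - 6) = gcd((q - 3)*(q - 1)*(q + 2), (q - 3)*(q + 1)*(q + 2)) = q^2 - q - 6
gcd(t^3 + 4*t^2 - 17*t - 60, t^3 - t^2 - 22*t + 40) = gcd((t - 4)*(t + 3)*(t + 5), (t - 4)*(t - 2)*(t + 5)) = t^2 + t - 20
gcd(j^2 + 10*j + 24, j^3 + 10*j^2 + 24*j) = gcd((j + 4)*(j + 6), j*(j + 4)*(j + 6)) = j^2 + 10*j + 24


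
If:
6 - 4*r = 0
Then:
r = 3/2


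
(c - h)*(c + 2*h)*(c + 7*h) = c^3 + 8*c^2*h + 5*c*h^2 - 14*h^3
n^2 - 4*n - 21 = (n - 7)*(n + 3)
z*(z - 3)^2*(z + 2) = z^4 - 4*z^3 - 3*z^2 + 18*z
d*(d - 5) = d^2 - 5*d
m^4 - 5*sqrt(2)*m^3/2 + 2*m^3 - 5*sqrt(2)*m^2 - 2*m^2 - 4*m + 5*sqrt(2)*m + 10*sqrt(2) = (m + 2)*(m - 5*sqrt(2)/2)*(m - sqrt(2))*(m + sqrt(2))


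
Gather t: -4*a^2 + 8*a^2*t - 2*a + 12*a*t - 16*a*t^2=-4*a^2 - 16*a*t^2 - 2*a + t*(8*a^2 + 12*a)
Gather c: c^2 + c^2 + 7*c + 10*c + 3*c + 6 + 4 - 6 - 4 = 2*c^2 + 20*c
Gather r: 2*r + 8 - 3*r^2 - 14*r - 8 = -3*r^2 - 12*r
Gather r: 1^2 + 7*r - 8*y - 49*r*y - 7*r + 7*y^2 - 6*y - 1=-49*r*y + 7*y^2 - 14*y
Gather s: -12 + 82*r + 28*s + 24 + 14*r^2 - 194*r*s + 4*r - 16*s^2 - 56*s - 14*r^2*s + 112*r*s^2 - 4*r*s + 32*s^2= 14*r^2 + 86*r + s^2*(112*r + 16) + s*(-14*r^2 - 198*r - 28) + 12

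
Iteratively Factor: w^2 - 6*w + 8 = (w - 4)*(w - 2)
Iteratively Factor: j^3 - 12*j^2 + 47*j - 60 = (j - 3)*(j^2 - 9*j + 20) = (j - 5)*(j - 3)*(j - 4)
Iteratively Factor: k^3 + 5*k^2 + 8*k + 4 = (k + 2)*(k^2 + 3*k + 2) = (k + 2)^2*(k + 1)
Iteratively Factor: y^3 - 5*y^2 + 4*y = (y)*(y^2 - 5*y + 4) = y*(y - 1)*(y - 4)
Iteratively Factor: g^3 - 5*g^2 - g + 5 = (g - 1)*(g^2 - 4*g - 5) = (g - 1)*(g + 1)*(g - 5)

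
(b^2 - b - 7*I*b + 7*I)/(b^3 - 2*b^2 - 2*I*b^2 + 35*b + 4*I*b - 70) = (b - 1)/(b^2 + b*(-2 + 5*I) - 10*I)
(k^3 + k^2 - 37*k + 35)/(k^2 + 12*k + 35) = (k^2 - 6*k + 5)/(k + 5)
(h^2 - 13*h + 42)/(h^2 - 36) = (h - 7)/(h + 6)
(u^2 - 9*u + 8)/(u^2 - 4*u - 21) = (-u^2 + 9*u - 8)/(-u^2 + 4*u + 21)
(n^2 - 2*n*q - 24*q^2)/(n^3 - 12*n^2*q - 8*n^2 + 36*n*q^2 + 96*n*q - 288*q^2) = (-n - 4*q)/(-n^2 + 6*n*q + 8*n - 48*q)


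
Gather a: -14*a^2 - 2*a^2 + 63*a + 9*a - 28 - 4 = -16*a^2 + 72*a - 32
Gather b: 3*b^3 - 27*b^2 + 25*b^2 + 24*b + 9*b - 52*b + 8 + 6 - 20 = 3*b^3 - 2*b^2 - 19*b - 6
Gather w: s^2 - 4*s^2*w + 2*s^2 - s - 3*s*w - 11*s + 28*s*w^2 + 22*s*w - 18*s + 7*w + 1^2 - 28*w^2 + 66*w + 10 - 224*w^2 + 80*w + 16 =3*s^2 - 30*s + w^2*(28*s - 252) + w*(-4*s^2 + 19*s + 153) + 27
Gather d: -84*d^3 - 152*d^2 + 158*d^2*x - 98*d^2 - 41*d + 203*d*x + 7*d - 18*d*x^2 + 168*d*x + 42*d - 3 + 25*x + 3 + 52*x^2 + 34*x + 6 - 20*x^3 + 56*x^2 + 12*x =-84*d^3 + d^2*(158*x - 250) + d*(-18*x^2 + 371*x + 8) - 20*x^3 + 108*x^2 + 71*x + 6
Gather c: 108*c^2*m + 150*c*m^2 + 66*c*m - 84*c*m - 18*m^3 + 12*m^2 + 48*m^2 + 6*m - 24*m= 108*c^2*m + c*(150*m^2 - 18*m) - 18*m^3 + 60*m^2 - 18*m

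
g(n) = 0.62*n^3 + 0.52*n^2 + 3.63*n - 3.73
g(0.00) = -3.73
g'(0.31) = 4.13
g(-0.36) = -5.00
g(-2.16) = -15.39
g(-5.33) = -102.19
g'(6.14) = 80.14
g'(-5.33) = 50.93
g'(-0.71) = 3.83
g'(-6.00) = 64.35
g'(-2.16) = 10.06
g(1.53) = 5.26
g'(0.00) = 3.63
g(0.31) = -2.54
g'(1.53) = 9.58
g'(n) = 1.86*n^2 + 1.04*n + 3.63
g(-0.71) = -6.27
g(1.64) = 6.36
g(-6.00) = -140.71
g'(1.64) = 10.34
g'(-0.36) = 3.50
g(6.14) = 181.68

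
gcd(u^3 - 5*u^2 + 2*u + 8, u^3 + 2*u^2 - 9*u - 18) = 1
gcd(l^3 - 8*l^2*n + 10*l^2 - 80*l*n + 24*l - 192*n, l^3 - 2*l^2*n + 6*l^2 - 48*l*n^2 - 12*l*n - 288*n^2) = l^2 - 8*l*n + 6*l - 48*n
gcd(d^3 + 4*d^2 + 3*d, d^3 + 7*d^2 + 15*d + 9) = d^2 + 4*d + 3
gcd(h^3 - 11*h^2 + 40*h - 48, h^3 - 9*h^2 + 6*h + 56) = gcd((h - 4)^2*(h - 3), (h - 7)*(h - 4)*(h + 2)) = h - 4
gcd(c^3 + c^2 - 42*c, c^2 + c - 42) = c^2 + c - 42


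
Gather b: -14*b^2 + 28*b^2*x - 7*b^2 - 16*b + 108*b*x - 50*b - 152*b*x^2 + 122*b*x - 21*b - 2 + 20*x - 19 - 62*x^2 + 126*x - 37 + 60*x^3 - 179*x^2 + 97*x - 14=b^2*(28*x - 21) + b*(-152*x^2 + 230*x - 87) + 60*x^3 - 241*x^2 + 243*x - 72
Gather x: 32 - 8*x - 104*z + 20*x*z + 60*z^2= x*(20*z - 8) + 60*z^2 - 104*z + 32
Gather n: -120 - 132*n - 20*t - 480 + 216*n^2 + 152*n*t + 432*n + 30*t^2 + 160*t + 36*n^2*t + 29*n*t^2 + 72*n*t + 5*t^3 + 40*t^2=n^2*(36*t + 216) + n*(29*t^2 + 224*t + 300) + 5*t^3 + 70*t^2 + 140*t - 600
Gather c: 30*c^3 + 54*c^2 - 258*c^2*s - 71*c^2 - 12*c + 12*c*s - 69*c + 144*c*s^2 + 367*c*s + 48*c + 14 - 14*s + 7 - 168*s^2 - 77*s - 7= 30*c^3 + c^2*(-258*s - 17) + c*(144*s^2 + 379*s - 33) - 168*s^2 - 91*s + 14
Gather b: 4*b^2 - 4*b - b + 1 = 4*b^2 - 5*b + 1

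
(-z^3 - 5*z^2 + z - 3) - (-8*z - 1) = -z^3 - 5*z^2 + 9*z - 2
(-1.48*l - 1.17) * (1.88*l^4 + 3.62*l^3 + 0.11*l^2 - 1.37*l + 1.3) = -2.7824*l^5 - 7.5572*l^4 - 4.3982*l^3 + 1.8989*l^2 - 0.3211*l - 1.521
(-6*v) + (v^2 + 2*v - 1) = v^2 - 4*v - 1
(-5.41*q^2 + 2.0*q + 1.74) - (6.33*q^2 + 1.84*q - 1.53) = -11.74*q^2 + 0.16*q + 3.27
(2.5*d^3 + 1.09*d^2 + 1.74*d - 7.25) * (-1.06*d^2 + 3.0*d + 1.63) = -2.65*d^5 + 6.3446*d^4 + 5.5006*d^3 + 14.6817*d^2 - 18.9138*d - 11.8175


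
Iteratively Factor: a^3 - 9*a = (a + 3)*(a^2 - 3*a) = (a - 3)*(a + 3)*(a)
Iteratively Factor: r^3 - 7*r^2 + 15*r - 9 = (r - 3)*(r^2 - 4*r + 3) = (r - 3)*(r - 1)*(r - 3)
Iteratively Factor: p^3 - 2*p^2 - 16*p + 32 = (p - 2)*(p^2 - 16) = (p - 4)*(p - 2)*(p + 4)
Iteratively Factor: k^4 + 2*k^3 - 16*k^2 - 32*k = (k + 2)*(k^3 - 16*k) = (k + 2)*(k + 4)*(k^2 - 4*k) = (k - 4)*(k + 2)*(k + 4)*(k)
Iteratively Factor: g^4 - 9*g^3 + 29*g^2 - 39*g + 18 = (g - 3)*(g^3 - 6*g^2 + 11*g - 6) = (g - 3)^2*(g^2 - 3*g + 2) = (g - 3)^2*(g - 2)*(g - 1)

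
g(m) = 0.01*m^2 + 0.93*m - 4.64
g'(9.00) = 1.11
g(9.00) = 4.54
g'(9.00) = 1.11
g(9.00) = 4.54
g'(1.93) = 0.97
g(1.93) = -2.81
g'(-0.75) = 0.92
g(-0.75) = -5.33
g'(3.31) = 1.00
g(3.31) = -1.45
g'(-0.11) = 0.93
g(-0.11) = -4.74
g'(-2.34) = 0.88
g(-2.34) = -6.76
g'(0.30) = 0.94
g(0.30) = -4.36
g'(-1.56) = 0.90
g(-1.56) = -6.07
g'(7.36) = 1.08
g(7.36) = 2.75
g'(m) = 0.02*m + 0.93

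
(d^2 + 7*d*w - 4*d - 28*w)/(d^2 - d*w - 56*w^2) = (4 - d)/(-d + 8*w)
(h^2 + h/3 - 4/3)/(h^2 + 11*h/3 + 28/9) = 3*(h - 1)/(3*h + 7)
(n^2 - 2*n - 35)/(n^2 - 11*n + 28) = (n + 5)/(n - 4)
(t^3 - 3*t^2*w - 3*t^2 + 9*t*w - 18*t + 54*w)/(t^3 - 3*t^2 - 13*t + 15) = (t^2 - 3*t*w - 6*t + 18*w)/(t^2 - 6*t + 5)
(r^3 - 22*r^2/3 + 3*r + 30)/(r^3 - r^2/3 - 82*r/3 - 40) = (r - 3)/(r + 4)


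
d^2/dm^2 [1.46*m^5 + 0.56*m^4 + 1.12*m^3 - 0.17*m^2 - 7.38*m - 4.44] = 29.2*m^3 + 6.72*m^2 + 6.72*m - 0.34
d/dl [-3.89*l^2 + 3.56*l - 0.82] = 3.56 - 7.78*l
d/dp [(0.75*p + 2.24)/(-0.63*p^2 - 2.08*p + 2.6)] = (0.4725*p^2 + 2.8224*p + 6.6092)/(0.3969*p^4 + 2.6208*p^3 + 1.0504*p^2 - 10.816*p + 6.76)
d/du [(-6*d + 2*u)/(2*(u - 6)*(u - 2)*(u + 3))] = (9*d*u^2 - 30*d*u - 36*d - 2*u^3 + 5*u^2 + 36)/(u^6 - 10*u^5 + u^4 + 192*u^3 - 216*u^2 - 864*u + 1296)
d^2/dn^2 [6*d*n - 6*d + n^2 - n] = 2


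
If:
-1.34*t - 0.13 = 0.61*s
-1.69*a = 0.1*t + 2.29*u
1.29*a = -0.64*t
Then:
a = -1.53852613898803*u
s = -6.81223433364425*u - 0.213114754098361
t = 3.10109174889775*u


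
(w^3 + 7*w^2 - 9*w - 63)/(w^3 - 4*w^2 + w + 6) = (w^2 + 10*w + 21)/(w^2 - w - 2)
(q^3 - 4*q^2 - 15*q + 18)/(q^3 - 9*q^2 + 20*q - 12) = (q + 3)/(q - 2)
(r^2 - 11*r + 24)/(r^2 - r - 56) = (r - 3)/(r + 7)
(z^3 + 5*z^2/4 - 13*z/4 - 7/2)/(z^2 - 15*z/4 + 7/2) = (z^2 + 3*z + 2)/(z - 2)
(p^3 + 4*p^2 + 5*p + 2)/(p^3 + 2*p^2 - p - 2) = (p + 1)/(p - 1)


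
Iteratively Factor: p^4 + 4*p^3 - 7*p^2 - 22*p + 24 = (p + 4)*(p^3 - 7*p + 6) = (p - 1)*(p + 4)*(p^2 + p - 6) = (p - 2)*(p - 1)*(p + 4)*(p + 3)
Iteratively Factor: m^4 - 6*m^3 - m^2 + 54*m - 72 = (m - 3)*(m^3 - 3*m^2 - 10*m + 24) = (m - 3)*(m - 2)*(m^2 - m - 12) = (m - 4)*(m - 3)*(m - 2)*(m + 3)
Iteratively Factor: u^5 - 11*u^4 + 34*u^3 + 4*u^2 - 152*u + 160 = (u - 2)*(u^4 - 9*u^3 + 16*u^2 + 36*u - 80) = (u - 2)^2*(u^3 - 7*u^2 + 2*u + 40) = (u - 5)*(u - 2)^2*(u^2 - 2*u - 8) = (u - 5)*(u - 4)*(u - 2)^2*(u + 2)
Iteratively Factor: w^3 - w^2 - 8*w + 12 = (w - 2)*(w^2 + w - 6) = (w - 2)*(w + 3)*(w - 2)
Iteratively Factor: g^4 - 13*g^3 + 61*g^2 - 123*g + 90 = (g - 5)*(g^3 - 8*g^2 + 21*g - 18) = (g - 5)*(g - 3)*(g^2 - 5*g + 6) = (g - 5)*(g - 3)*(g - 2)*(g - 3)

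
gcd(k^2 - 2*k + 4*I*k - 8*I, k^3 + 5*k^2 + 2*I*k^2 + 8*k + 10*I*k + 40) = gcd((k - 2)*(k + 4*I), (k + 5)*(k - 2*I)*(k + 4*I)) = k + 4*I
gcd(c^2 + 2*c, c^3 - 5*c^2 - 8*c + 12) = c + 2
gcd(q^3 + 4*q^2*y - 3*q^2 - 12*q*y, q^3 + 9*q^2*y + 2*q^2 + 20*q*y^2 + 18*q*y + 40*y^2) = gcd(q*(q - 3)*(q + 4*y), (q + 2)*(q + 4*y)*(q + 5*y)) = q + 4*y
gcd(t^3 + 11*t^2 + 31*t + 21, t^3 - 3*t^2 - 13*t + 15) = t + 3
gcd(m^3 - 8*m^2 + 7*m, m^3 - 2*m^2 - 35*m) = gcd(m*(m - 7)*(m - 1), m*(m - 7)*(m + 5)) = m^2 - 7*m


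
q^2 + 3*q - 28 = (q - 4)*(q + 7)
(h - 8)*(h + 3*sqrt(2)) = h^2 - 8*h + 3*sqrt(2)*h - 24*sqrt(2)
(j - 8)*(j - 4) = j^2 - 12*j + 32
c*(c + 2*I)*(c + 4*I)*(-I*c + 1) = -I*c^4 + 7*c^3 + 14*I*c^2 - 8*c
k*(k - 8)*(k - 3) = k^3 - 11*k^2 + 24*k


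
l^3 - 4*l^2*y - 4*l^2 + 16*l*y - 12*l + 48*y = (l - 6)*(l + 2)*(l - 4*y)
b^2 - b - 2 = (b - 2)*(b + 1)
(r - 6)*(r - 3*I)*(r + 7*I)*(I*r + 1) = I*r^4 - 3*r^3 - 6*I*r^3 + 18*r^2 + 25*I*r^2 + 21*r - 150*I*r - 126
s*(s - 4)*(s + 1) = s^3 - 3*s^2 - 4*s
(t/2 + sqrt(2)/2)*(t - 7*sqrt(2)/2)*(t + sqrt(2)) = t^3/2 - 3*sqrt(2)*t^2/4 - 6*t - 7*sqrt(2)/2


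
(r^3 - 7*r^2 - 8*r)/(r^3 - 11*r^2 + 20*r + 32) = r/(r - 4)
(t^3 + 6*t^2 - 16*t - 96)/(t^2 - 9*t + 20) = (t^2 + 10*t + 24)/(t - 5)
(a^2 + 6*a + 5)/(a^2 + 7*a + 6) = (a + 5)/(a + 6)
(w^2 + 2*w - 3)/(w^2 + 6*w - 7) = (w + 3)/(w + 7)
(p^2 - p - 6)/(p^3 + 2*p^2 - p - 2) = (p - 3)/(p^2 - 1)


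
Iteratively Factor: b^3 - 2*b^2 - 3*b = (b - 3)*(b^2 + b) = (b - 3)*(b + 1)*(b)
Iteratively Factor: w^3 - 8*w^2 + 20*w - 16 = (w - 2)*(w^2 - 6*w + 8) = (w - 4)*(w - 2)*(w - 2)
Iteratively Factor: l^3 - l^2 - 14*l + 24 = (l - 2)*(l^2 + l - 12) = (l - 3)*(l - 2)*(l + 4)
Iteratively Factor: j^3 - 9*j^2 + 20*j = (j - 4)*(j^2 - 5*j) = (j - 5)*(j - 4)*(j)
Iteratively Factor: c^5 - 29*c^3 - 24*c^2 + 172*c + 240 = (c + 2)*(c^4 - 2*c^3 - 25*c^2 + 26*c + 120) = (c + 2)*(c + 4)*(c^3 - 6*c^2 - c + 30) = (c + 2)^2*(c + 4)*(c^2 - 8*c + 15) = (c - 5)*(c + 2)^2*(c + 4)*(c - 3)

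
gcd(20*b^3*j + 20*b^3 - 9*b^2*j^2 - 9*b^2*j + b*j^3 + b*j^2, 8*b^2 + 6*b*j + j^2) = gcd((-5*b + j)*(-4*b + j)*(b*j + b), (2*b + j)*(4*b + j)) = 1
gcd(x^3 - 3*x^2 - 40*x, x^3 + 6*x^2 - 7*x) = x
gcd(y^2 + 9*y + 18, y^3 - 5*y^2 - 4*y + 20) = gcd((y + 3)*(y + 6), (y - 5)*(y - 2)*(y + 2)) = 1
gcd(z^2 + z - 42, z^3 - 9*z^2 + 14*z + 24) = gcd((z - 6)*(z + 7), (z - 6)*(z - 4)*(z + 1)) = z - 6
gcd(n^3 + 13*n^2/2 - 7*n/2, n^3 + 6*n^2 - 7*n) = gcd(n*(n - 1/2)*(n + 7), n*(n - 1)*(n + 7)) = n^2 + 7*n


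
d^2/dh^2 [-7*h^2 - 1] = -14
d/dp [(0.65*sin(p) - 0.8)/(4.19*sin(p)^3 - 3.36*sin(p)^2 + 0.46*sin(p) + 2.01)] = (-5.447*sin(p)^3 + 12.24*sin(p)^2 - 5.376*sin(p) + 1.6745)*cos(p)/(17.5561*sin(p)^6 - 28.1568*sin(p)^5 + 15.1444*sin(p)^4 + 13.7526*sin(p)^3 - 13.2956*sin(p)^2 + 1.8492*sin(p) + 4.0401)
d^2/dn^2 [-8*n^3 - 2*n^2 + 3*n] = -48*n - 4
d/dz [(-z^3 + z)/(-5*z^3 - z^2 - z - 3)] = (z^4 + 12*z^3 + 10*z^2 - 3)/(25*z^6 + 10*z^5 + 11*z^4 + 32*z^3 + 7*z^2 + 6*z + 9)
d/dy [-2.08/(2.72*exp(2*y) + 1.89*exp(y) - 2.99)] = (11.3152*exp(y) + 3.9312)*exp(y)/(2.72*exp(2*y) + 1.89*exp(y) - 2.99)^2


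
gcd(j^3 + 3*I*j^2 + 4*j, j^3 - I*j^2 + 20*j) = j^2 + 4*I*j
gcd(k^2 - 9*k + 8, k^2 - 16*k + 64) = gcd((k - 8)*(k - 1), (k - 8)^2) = k - 8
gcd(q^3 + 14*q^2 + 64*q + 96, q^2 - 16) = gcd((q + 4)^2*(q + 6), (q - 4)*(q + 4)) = q + 4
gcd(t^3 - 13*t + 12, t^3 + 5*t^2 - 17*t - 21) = t - 3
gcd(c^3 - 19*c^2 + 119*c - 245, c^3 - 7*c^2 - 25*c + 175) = c^2 - 12*c + 35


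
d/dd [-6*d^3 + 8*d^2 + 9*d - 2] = -18*d^2 + 16*d + 9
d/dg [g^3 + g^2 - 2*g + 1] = 3*g^2 + 2*g - 2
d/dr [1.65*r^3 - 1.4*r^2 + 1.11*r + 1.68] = 4.95*r^2 - 2.8*r + 1.11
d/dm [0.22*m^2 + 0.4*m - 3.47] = 0.44*m + 0.4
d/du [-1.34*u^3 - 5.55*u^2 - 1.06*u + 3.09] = -4.02*u^2 - 11.1*u - 1.06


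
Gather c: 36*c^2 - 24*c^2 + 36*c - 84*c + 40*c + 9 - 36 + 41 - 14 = 12*c^2 - 8*c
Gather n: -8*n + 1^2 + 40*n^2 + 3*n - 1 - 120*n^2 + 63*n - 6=-80*n^2 + 58*n - 6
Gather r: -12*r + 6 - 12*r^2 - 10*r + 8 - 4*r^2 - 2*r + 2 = -16*r^2 - 24*r + 16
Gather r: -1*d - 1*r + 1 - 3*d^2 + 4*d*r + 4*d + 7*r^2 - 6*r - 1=-3*d^2 + 3*d + 7*r^2 + r*(4*d - 7)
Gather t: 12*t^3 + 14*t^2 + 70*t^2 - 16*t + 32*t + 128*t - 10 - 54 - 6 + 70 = 12*t^3 + 84*t^2 + 144*t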